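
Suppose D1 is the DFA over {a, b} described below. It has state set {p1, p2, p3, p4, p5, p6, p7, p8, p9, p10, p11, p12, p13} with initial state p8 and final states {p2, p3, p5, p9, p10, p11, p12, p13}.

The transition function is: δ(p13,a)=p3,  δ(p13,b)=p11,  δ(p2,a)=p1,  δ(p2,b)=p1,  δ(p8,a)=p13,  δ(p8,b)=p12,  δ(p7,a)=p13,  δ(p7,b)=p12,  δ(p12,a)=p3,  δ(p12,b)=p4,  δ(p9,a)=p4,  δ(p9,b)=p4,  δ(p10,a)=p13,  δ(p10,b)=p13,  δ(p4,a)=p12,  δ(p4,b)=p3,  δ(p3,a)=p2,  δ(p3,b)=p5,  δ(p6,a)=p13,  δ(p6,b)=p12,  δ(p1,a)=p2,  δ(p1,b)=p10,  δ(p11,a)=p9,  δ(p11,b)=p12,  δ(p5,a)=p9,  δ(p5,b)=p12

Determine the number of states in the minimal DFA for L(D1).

10

Reachable states from the start: {p1,p2,p3,p4,p5,p8,p9,p10,p11,p12,p13}. Unreachable: {p6,p7} — drop them.
Initial partition by acceptance: {p2,p3,p5,p9,p10,p11,p12,p13} | {p1,p4,p8}.
Split {p2,p3,p5,p9,p10,p11,p12,p13} by δ(·,a) → {p3,p5,p10,p11,p12,p13} and {p2,p9}.
Refine {p3,p5,p10,p11,p12,p13} on symbol a: members go to different blocks, giving {p3,p5,p11} and {p10,p12,p13}.
On input b, block {p3,p5,p11} splits into {p5,p11} and {p3}.
Refine {p1,p4,p8} on symbol a: members go to different blocks, giving {p4,p8} and {p1}.
On input b, block {p4,p8} splits into {p4} and {p8}.
Split {p2,p9} by δ(·,a) → {p2} and {p9}.
Split {p10,p12,p13} by δ(·,a) → {p12,p13} and {p10}.
Split {p12,p13} by δ(·,b) → {p12} and {p13}.
No further refinement is possible. Final partition (10 blocks): {p5,p11} | {p4} | {p2} | {p12} | {p3} | {p1} | {p8} | {p9} | {p10} | {p13}.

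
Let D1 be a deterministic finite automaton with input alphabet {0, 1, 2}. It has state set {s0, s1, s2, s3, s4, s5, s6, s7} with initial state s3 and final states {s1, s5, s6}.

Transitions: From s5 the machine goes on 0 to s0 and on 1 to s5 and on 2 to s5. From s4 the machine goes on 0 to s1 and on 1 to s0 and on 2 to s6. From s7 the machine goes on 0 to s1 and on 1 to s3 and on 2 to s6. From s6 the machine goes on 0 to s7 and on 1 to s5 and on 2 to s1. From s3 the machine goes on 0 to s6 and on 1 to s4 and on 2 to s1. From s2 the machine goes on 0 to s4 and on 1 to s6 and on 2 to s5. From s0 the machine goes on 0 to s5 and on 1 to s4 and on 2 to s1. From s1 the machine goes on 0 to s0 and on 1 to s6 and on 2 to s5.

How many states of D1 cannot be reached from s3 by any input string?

No path from s3 leads to s2; the other 7 states are all reachable.

1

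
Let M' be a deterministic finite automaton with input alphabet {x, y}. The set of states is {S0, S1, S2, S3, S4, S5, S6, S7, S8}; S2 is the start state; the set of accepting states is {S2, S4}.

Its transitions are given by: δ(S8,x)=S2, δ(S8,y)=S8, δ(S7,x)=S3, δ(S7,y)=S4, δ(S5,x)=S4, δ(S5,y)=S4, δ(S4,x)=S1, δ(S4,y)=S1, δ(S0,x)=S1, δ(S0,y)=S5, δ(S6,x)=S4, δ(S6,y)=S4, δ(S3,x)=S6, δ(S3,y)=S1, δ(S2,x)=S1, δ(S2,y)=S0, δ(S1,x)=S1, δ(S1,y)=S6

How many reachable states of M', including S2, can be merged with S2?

States {S3,S7,S8} cannot be reached from the start state, so discard them.
P0 = {S2,S4} | {S0,S1,S5,S6}.
On input x, block {S0,S1,S5,S6} splits into {S0,S1} and {S5,S6}.
No further refinement is possible. Final partition (3 blocks): {S2,S4} | {S0,S1} | {S5,S6}.
The equivalence class containing S2 is {S2,S4}, of size 2.

2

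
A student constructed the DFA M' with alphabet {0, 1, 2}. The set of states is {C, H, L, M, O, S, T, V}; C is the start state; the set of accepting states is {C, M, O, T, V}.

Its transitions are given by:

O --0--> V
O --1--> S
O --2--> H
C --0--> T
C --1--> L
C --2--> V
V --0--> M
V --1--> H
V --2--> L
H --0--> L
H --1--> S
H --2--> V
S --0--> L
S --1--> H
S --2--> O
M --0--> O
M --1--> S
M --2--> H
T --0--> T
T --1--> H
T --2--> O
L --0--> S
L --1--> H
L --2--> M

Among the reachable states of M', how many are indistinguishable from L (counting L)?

3

Initial partition by acceptance: {C,M,O,T,V} | {H,L,S}.
On input 2, block {C,M,O,T,V} splits into {M,O,V} and {C,T}.
Stable partition: {M,O,V} | {H,L,S} | {C,T} — 3 equivalence classes.
The equivalence class containing L is {H,L,S}, of size 3.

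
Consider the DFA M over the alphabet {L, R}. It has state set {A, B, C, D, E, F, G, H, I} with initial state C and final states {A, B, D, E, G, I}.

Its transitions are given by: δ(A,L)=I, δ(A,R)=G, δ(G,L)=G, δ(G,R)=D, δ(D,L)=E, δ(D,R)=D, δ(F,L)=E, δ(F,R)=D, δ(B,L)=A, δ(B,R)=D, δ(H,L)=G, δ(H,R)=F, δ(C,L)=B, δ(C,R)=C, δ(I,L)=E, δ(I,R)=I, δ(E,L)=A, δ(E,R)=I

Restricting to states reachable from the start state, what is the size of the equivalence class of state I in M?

States {F,H} cannot be reached from the start state, so discard them.
Start with accepting vs non-accepting: {A,B,D,E,G,I} | {C}.
The partition is now stable with 2 blocks: {A,B,D,E,G,I} | {C}.
The equivalence class containing I is {A,B,D,E,G,I}, of size 6.

6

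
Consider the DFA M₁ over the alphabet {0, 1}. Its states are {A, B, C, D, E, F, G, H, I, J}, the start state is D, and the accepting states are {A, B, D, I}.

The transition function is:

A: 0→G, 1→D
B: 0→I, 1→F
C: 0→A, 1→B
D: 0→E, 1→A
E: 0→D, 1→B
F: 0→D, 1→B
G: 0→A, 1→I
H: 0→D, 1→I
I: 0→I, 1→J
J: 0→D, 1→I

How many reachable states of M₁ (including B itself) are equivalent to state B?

Reachable states from the start: {A,B,D,E,F,G,I,J}. Unreachable: {C,H} — drop them.
Initial partition by acceptance: {A,B,D,I} | {E,F,G,J}.
On input 0, block {A,B,D,I} splits into {A,D} and {B,I}.
Stable partition: {A,D} | {E,F,G,J} | {B,I} — 3 equivalence classes.
State B belongs to the block {B,I}, which has 2 states.

2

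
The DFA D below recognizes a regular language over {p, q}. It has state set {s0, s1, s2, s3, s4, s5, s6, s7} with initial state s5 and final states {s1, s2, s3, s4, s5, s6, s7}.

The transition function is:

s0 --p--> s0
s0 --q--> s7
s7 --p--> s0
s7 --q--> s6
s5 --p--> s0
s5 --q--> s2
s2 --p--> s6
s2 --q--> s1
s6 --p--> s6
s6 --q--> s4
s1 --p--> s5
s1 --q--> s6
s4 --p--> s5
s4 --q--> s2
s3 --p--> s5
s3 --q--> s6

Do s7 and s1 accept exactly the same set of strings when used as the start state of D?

No

States {s3} cannot be reached from the start state, so discard them.
Start with accepting vs non-accepting: {s1,s2,s4,s5,s6,s7} | {s0}.
Split {s1,s2,s4,s5,s6,s7} by δ(·,p) → {s1,s2,s4,s6} and {s5,s7}.
Refine {s1,s2,s4,s6} on symbol p: members go to different blocks, giving {s1,s4} and {s2,s6}.
The partition is now stable with 4 blocks: {s1,s4} | {s0} | {s5,s7} | {s2,s6}.
s7 and s1 end up in different blocks, so they are distinguishable. For instance, the string 'p' is accepted from only s1.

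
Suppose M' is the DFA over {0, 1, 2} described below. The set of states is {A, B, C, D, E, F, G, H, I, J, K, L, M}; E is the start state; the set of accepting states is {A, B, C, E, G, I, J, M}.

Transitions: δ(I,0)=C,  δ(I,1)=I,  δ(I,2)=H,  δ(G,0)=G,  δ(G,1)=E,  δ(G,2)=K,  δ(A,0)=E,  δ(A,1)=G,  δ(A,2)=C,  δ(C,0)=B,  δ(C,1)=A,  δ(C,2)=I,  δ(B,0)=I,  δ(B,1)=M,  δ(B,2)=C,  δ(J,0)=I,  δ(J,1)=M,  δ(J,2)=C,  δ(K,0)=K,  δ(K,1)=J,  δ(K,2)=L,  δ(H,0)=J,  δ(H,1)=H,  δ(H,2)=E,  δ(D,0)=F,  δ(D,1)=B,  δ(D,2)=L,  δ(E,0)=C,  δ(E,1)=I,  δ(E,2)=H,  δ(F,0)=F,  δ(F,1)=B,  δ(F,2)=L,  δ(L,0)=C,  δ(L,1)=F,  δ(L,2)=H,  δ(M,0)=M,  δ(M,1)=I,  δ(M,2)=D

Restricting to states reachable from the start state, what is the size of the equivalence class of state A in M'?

Start with accepting vs non-accepting: {A,B,C,E,G,I,J,M} | {D,F,H,K,L}.
Refine {A,B,C,E,G,I,J,M} on symbol 2: members go to different blocks, giving {A,B,C,J} and {E,G,I,M}.
Refine {A,B,C,J} on symbol 0: members go to different blocks, giving {A,B,J} and {C}.
Split {D,F,H,K,L} by δ(·,0) → {D,F,K} and {H} and {L}.
On input 0, block {E,G,I,M} splits into {E,I} and {G,M}.
Stable partition: {A,B,J} | {D,F,K} | {E,I} | {C} | {H} | {L} | {G,M} — 7 equivalence classes.
State A belongs to the block {A,B,J}, which has 3 states.

3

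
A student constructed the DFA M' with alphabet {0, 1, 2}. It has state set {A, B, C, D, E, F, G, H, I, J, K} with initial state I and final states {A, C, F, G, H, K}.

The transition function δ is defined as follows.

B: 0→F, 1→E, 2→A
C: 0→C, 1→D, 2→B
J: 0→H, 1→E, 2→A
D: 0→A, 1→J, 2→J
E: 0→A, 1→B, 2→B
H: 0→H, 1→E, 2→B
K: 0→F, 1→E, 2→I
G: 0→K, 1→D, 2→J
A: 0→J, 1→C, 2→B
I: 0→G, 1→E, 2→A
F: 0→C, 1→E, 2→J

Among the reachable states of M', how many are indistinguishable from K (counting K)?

5

All states are reachable from the start state.
Initial partition by acceptance: {A,C,F,G,H,K} | {B,D,E,I,J}.
Split {A,C,F,G,H,K} by δ(·,0) → {C,F,G,H,K} and {A}.
Split {B,D,E,I,J} by δ(·,0) → {B,I,J} and {D,E}.
No further refinement is possible. Final partition (4 blocks): {C,F,G,H,K} | {B,I,J} | {A} | {D,E}.
State K belongs to the block {C,F,G,H,K}, which has 5 states.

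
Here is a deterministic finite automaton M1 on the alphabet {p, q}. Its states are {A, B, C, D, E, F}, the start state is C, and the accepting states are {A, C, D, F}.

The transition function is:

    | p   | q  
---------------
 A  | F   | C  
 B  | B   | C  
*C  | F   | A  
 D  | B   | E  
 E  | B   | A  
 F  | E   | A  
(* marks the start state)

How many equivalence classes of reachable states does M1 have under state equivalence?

Reachable states from the start: {A,B,C,E,F}. Unreachable: {D} — drop them.
P0 = {A,C,F} | {B,E}.
Refine {A,C,F} on symbol p: members go to different blocks, giving {A,C} and {F}.
Stable partition: {A,C} | {B,E} | {F} — 3 equivalence classes.

3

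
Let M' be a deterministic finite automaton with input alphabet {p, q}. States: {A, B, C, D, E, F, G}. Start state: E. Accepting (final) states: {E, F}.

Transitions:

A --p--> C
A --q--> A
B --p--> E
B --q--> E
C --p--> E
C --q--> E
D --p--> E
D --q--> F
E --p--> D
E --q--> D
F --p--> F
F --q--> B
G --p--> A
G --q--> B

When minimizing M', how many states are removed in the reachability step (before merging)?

No path from E leads to A, C, G; the other 4 states are all reachable.

3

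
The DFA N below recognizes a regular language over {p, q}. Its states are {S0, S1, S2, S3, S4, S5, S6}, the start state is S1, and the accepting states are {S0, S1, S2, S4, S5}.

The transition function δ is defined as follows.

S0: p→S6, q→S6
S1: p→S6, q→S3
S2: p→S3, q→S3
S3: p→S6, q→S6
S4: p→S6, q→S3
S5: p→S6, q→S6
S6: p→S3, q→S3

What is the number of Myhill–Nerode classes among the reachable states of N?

States {S0,S2,S4,S5} cannot be reached from the start state, so discard them.
Start with accepting vs non-accepting: {S1} | {S3,S6}.
No further refinement is possible. Final partition (2 blocks): {S1} | {S3,S6}.

2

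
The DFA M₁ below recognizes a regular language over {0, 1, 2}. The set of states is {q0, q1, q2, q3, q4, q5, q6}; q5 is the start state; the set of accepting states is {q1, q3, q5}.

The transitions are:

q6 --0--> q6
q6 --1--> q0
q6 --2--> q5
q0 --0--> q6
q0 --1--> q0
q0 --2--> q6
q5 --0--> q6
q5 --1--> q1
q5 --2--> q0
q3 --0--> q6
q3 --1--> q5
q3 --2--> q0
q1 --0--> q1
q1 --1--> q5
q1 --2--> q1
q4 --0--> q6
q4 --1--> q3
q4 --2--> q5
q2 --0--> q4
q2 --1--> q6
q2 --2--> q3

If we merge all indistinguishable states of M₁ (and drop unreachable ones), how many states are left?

4

Reachable states from the start: {q0,q1,q5,q6}. Unreachable: {q2,q3,q4} — drop them.
Start with accepting vs non-accepting: {q1,q5} | {q0,q6}.
Refine {q1,q5} on symbol 0: members go to different blocks, giving {q1} and {q5}.
On input 2, block {q0,q6} splits into {q0} and {q6}.
The partition is now stable with 4 blocks: {q1} | {q0} | {q5} | {q6}.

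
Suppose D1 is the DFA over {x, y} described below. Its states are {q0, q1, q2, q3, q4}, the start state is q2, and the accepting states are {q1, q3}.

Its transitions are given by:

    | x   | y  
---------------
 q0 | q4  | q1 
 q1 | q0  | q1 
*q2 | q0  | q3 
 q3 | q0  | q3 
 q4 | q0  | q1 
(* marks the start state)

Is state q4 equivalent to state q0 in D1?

Yes

P0 = {q1,q3} | {q0,q2,q4}.
Stable partition: {q1,q3} | {q0,q2,q4} — 2 equivalence classes.
q4 and q0 lie in the same block of the stable partition, so they are equivalent — no string distinguishes them.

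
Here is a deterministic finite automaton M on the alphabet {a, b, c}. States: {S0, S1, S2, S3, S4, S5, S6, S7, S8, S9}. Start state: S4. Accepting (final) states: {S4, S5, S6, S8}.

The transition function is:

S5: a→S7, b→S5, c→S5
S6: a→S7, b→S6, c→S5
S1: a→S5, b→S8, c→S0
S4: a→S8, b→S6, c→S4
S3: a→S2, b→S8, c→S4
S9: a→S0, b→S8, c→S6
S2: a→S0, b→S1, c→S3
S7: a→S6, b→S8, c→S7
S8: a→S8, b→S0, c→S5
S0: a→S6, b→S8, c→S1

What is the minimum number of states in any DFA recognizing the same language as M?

4

States {S2,S3,S9} cannot be reached from the start state, so discard them.
Initial partition by acceptance: {S4,S5,S6,S8} | {S0,S1,S7}.
On input a, block {S4,S5,S6,S8} splits into {S4,S8} and {S5,S6}.
Split {S4,S8} by δ(·,b) → {S4} and {S8}.
No further refinement is possible. Final partition (4 blocks): {S4} | {S0,S1,S7} | {S5,S6} | {S8}.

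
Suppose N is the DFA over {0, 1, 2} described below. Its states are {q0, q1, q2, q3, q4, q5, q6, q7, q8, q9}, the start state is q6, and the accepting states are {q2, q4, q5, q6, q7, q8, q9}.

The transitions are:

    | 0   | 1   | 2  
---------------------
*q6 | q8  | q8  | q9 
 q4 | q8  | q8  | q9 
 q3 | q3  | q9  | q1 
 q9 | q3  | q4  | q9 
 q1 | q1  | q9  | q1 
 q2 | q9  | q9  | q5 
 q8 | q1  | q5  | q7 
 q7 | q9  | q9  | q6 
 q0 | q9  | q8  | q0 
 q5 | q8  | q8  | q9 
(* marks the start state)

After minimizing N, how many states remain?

5

First remove the unreachable states {q0,q2}; 8 states remain.
P0 = {q4,q5,q6,q7,q8,q9} | {q1,q3}.
Split {q4,q5,q6,q7,q8,q9} by δ(·,0) → {q4,q5,q6,q7} and {q8,q9}.
Refine {q4,q5,q6,q7} on symbol 2: members go to different blocks, giving {q4,q5,q6} and {q7}.
On input 2, block {q8,q9} splits into {q8} and {q9}.
No further refinement is possible. Final partition (5 blocks): {q4,q5,q6} | {q1,q3} | {q8} | {q7} | {q9}.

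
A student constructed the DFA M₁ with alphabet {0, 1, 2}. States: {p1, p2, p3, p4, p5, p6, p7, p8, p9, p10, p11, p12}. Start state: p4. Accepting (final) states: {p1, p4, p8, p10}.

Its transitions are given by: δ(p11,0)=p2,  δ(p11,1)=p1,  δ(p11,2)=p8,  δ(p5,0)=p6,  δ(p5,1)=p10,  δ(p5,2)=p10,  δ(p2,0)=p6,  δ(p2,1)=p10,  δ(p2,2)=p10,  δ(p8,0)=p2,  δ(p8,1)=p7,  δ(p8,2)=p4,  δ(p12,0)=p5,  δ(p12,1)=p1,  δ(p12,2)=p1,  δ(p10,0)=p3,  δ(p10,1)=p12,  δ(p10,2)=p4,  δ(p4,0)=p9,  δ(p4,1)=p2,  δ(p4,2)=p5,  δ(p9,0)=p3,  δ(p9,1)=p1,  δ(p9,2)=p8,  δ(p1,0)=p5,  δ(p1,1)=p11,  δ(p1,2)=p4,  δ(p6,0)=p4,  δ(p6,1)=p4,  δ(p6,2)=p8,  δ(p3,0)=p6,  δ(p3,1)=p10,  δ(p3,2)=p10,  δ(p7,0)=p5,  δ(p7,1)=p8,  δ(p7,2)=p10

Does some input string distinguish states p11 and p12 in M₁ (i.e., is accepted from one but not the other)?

All states are reachable from the start state.
Start with accepting vs non-accepting: {p1,p4,p8,p10} | {p2,p3,p5,p6,p7,p9,p11,p12}.
On input 2, block {p1,p4,p8,p10} splits into {p1,p8,p10} and {p4}.
Refine {p2,p3,p5,p6,p7,p9,p11,p12} on symbol 0: members go to different blocks, giving {p2,p3,p5,p7,p9,p11,p12} and {p6}.
On input 0, block {p2,p3,p5,p7,p9,p11,p12} splits into {p7,p9,p11,p12} and {p2,p3,p5}.
Stable partition: {p1,p8,p10} | {p7,p9,p11,p12} | {p4} | {p6} | {p2,p3,p5} — 5 equivalence classes.
p11 and p12 lie in the same block of the stable partition, so they are equivalent — no string distinguishes them.

No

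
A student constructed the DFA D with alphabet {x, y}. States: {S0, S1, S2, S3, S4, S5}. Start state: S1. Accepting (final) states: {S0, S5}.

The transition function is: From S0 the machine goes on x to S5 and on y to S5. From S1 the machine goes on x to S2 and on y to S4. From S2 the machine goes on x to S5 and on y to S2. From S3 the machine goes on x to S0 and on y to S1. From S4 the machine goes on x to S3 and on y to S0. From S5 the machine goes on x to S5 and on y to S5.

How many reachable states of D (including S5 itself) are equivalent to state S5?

2

Every state is reachable, so we keep all 6.
Initial partition by acceptance: {S0,S5} | {S1,S2,S3,S4}.
Split {S1,S2,S3,S4} by δ(·,x) → {S1,S4} and {S2,S3}.
On input y, block {S1,S4} splits into {S1} and {S4}.
Split {S2,S3} by δ(·,y) → {S2} and {S3}.
No further refinement is possible. Final partition (5 blocks): {S0,S5} | {S1} | {S2} | {S4} | {S3}.
The equivalence class containing S5 is {S0,S5}, of size 2.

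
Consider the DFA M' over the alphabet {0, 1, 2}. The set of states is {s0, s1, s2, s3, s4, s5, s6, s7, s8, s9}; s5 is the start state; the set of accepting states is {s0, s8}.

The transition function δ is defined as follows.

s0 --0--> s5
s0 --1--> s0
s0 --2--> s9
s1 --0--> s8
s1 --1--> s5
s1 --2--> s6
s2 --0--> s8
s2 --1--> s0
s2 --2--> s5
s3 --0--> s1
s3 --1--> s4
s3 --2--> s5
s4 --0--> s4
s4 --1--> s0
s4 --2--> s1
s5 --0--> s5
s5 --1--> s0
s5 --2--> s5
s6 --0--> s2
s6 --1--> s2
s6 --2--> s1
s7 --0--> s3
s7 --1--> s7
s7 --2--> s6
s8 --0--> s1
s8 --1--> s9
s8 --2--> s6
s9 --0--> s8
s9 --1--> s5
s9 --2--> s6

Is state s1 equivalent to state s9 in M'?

Yes

Reachable states from the start: {s0,s1,s2,s5,s6,s8,s9}. Unreachable: {s3,s4,s7} — drop them.
Initial partition by acceptance: {s0,s8} | {s1,s2,s5,s6,s9}.
Split {s0,s8} by δ(·,1) → {s0} and {s8}.
Refine {s1,s2,s5,s6,s9} on symbol 0: members go to different blocks, giving {s1,s2,s9} and {s5,s6}.
Refine {s1,s2,s9} on symbol 1: members go to different blocks, giving {s1,s9} and {s2}.
Split {s5,s6} by δ(·,0) → {s5} and {s6}.
No further refinement is possible. Final partition (6 blocks): {s0} | {s1,s9} | {s8} | {s5} | {s2} | {s6}.
s1 and s9 lie in the same block of the stable partition, so they are equivalent — no string distinguishes them.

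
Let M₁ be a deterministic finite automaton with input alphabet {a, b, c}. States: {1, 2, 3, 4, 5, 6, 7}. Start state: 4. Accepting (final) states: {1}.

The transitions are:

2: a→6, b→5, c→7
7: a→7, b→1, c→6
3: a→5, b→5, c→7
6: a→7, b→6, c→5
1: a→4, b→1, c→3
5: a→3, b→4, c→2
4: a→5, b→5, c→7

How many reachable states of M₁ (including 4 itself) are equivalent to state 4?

2

P0 = {1} | {2,3,4,5,6,7}.
On input b, block {2,3,4,5,6,7} splits into {2,3,4,5,6} and {7}.
Split {2,3,4,5,6} by δ(·,a) → {2,3,4,5} and {6}.
Refine {2,3,4,5} on symbol a: members go to different blocks, giving {3,4,5} and {2}.
Split {3,4,5} by δ(·,c) → {3,4} and {5}.
The partition is now stable with 6 blocks: {1} | {3,4} | {7} | {6} | {2} | {5}.
State 4 belongs to the block {3,4}, which has 2 states.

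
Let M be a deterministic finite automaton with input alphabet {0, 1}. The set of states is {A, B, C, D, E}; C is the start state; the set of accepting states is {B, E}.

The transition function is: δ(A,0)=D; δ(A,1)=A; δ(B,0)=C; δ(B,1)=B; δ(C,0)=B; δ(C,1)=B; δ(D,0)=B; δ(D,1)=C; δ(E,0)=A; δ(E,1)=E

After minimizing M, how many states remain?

2

First remove the unreachable states {A,D,E}; 2 states remain.
P0 = {B} | {C}.
No further refinement is possible. Final partition (2 blocks): {B} | {C}.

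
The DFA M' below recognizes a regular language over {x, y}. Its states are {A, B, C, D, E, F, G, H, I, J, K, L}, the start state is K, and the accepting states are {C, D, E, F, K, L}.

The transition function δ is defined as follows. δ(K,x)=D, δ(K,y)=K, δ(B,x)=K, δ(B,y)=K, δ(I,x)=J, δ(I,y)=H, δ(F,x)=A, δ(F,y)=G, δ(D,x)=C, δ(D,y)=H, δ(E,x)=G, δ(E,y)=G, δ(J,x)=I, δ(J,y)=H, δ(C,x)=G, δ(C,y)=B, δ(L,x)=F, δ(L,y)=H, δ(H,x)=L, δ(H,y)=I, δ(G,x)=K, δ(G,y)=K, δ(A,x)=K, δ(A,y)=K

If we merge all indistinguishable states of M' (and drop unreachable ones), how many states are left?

6

Reachable states from the start: {A,B,C,D,F,G,H,I,J,K,L}. Unreachable: {E} — drop them.
Start with accepting vs non-accepting: {C,D,F,K,L} | {A,B,G,H,I,J}.
Refine {C,D,F,K,L} on symbol x: members go to different blocks, giving {D,K,L} and {C,F}.
Refine {D,K,L} on symbol x: members go to different blocks, giving {D,L} and {K}.
Refine {A,B,G,H,I,J} on symbol x: members go to different blocks, giving {A,B,G} and {I,J} and {H}.
Stable partition: {D,L} | {A,B,G} | {C,F} | {K} | {I,J} | {H} — 6 equivalence classes.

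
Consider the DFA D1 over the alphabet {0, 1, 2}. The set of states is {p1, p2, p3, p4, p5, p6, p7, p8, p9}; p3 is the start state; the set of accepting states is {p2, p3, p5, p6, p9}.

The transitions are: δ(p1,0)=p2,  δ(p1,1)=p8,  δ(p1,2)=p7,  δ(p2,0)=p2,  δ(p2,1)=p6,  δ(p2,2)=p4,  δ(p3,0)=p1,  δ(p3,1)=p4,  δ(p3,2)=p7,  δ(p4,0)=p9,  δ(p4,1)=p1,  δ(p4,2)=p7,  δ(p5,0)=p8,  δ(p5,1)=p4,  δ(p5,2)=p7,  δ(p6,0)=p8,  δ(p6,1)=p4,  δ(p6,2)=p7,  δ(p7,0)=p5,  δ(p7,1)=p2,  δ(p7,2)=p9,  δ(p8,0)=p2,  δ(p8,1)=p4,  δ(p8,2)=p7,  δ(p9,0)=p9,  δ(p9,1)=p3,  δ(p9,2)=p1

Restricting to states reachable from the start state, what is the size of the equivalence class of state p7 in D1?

Every state is reachable, so we keep all 9.
Start with accepting vs non-accepting: {p2,p3,p5,p6,p9} | {p1,p4,p7,p8}.
Refine {p2,p3,p5,p6,p9} on symbol 0: members go to different blocks, giving {p3,p5,p6} and {p2,p9}.
Split {p1,p4,p7,p8} by δ(·,0) → {p1,p4,p8} and {p7}.
Stable partition: {p3,p5,p6} | {p1,p4,p8} | {p2,p9} | {p7} — 4 equivalence classes.
The equivalence class containing p7 is {p7}, of size 1.

1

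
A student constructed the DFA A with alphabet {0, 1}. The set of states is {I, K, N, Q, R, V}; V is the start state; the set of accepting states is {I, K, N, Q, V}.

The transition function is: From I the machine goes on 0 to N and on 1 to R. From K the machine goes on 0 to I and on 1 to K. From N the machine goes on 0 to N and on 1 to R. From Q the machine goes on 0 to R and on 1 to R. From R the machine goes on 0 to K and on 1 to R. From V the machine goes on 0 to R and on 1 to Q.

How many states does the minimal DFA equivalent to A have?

Every state is reachable, so we keep all 6.
P0 = {I,K,N,Q,V} | {R}.
Refine {I,K,N,Q,V} on symbol 0: members go to different blocks, giving {I,K,N} and {Q,V}.
Split {I,K,N} by δ(·,1) → {I,N} and {K}.
On input 1, block {Q,V} splits into {V} and {Q}.
Stable partition: {I,N} | {R} | {V} | {K} | {Q} — 5 equivalence classes.

5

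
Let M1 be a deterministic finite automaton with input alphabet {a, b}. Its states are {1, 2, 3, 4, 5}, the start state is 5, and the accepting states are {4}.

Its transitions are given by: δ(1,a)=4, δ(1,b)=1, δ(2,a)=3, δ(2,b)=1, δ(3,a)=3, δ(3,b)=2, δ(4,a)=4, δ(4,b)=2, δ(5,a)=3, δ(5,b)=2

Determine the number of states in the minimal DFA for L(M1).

Initial partition by acceptance: {4} | {1,2,3,5}.
Refine {1,2,3,5} on symbol a: members go to different blocks, giving {2,3,5} and {1}.
Refine {2,3,5} on symbol b: members go to different blocks, giving {3,5} and {2}.
No further refinement is possible. Final partition (4 blocks): {4} | {3,5} | {1} | {2}.

4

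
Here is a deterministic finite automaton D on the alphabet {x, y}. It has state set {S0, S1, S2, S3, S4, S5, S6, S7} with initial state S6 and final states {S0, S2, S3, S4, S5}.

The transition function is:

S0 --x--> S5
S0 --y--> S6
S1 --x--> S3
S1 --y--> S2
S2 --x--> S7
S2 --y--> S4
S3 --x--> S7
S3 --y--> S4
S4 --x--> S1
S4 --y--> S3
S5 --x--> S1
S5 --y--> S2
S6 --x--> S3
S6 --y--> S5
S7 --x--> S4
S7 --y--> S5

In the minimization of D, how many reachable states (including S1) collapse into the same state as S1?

States {S0} cannot be reached from the start state, so discard them.
Initial partition by acceptance: {S2,S3,S4,S5} | {S1,S6,S7}.
No further refinement is possible. Final partition (2 blocks): {S2,S3,S4,S5} | {S1,S6,S7}.
State S1 belongs to the block {S1,S6,S7}, which has 3 states.

3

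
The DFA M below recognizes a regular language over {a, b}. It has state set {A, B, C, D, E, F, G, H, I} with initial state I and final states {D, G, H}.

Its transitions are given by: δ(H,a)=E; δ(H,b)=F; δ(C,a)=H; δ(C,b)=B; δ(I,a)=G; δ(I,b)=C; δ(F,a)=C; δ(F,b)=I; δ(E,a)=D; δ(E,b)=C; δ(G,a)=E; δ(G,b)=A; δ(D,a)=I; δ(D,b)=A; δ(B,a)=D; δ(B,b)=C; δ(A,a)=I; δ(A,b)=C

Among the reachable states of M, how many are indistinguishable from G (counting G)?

3

P0 = {D,G,H} | {A,B,C,E,F,I}.
Refine {A,B,C,E,F,I} on symbol a: members go to different blocks, giving {B,C,E,I} and {A,F}.
No further refinement is possible. Final partition (3 blocks): {D,G,H} | {B,C,E,I} | {A,F}.
The equivalence class containing G is {D,G,H}, of size 3.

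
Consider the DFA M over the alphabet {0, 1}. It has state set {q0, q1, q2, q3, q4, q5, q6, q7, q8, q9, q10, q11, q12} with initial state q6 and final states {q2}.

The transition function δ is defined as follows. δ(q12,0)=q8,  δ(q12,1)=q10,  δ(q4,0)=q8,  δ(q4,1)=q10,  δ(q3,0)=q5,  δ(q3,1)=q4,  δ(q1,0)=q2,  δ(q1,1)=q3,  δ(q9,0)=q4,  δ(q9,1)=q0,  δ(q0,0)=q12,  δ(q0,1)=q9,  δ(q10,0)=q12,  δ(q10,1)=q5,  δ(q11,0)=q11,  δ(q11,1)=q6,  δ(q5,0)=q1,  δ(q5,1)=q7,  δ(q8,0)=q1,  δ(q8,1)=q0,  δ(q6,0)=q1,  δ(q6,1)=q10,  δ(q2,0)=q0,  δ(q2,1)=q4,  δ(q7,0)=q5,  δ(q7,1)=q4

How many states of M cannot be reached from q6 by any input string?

No path from q6 leads to q11; the other 12 states are all reachable.

1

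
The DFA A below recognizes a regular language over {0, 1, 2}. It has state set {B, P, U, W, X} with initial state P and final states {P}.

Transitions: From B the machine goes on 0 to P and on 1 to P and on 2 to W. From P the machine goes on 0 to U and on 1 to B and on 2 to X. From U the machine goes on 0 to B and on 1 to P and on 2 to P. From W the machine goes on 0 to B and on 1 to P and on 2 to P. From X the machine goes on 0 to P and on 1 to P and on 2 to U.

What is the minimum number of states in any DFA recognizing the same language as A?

3

Every state is reachable, so we keep all 5.
Start with accepting vs non-accepting: {P} | {B,U,W,X}.
On input 0, block {B,U,W,X} splits into {B,X} and {U,W}.
No further refinement is possible. Final partition (3 blocks): {P} | {B,X} | {U,W}.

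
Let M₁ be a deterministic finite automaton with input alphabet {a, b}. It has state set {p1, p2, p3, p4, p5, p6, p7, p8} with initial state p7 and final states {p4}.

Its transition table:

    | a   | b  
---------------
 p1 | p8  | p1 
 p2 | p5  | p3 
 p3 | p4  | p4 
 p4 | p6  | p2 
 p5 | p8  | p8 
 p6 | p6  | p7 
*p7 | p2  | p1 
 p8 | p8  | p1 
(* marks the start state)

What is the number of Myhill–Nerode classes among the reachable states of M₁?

Initial partition by acceptance: {p4} | {p1,p2,p3,p5,p6,p7,p8}.
Split {p1,p2,p3,p5,p6,p7,p8} by δ(·,a) → {p1,p2,p5,p6,p7,p8} and {p3}.
Refine {p1,p2,p5,p6,p7,p8} on symbol b: members go to different blocks, giving {p1,p5,p6,p7,p8} and {p2}.
On input a, block {p1,p5,p6,p7,p8} splits into {p1,p5,p6,p8} and {p7}.
Split {p1,p5,p6,p8} by δ(·,b) → {p1,p5,p8} and {p6}.
Stable partition: {p4} | {p1,p5,p8} | {p3} | {p2} | {p7} | {p6} — 6 equivalence classes.

6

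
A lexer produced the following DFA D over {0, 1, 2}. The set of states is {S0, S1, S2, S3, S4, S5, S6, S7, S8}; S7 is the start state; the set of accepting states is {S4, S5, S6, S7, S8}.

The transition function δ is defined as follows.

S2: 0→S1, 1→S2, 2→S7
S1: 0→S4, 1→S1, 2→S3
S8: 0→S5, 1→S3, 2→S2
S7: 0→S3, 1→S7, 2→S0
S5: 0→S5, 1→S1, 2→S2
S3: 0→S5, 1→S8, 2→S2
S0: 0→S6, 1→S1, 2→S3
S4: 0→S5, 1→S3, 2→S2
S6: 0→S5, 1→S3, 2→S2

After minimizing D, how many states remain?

6

Every state is reachable, so we keep all 9.
Start with accepting vs non-accepting: {S4,S5,S6,S7,S8} | {S0,S1,S2,S3}.
On input 0, block {S4,S5,S6,S7,S8} splits into {S4,S5,S6,S8} and {S7}.
Split {S0,S1,S2,S3} by δ(·,0) → {S0,S1,S3} and {S2}.
Split {S0,S1,S3} by δ(·,1) → {S0,S1} and {S3}.
Refine {S4,S5,S6,S8} on symbol 1: members go to different blocks, giving {S4,S6,S8} and {S5}.
No further refinement is possible. Final partition (6 blocks): {S4,S6,S8} | {S0,S1} | {S7} | {S2} | {S3} | {S5}.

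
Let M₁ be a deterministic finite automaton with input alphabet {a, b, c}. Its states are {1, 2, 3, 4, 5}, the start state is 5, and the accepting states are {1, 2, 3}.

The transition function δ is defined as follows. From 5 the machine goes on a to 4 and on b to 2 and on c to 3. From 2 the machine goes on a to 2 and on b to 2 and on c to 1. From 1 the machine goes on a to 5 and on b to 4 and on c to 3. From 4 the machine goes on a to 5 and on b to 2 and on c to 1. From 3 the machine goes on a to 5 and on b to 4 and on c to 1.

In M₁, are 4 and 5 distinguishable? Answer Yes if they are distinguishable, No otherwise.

No

All states are reachable from the start state.
P0 = {1,2,3} | {4,5}.
On input a, block {1,2,3} splits into {1,3} and {2}.
The partition is now stable with 3 blocks: {1,3} | {4,5} | {2}.
4 and 5 lie in the same block of the stable partition, so they are equivalent — no string distinguishes them.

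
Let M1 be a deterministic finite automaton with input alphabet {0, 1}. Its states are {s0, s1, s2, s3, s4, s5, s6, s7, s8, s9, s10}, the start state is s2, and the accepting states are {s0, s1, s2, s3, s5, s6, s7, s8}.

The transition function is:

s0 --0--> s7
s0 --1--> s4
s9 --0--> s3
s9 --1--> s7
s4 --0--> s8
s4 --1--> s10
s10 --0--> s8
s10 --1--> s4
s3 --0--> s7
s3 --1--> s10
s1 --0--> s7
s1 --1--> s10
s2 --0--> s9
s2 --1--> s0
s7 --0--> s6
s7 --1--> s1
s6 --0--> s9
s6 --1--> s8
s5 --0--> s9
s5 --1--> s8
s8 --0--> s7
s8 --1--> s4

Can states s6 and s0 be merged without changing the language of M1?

Reachable states from the start: {s0,s1,s2,s3,s4,s6,s7,s8,s9,s10}. Unreachable: {s5} — drop them.
P0 = {s0,s1,s2,s3,s6,s7,s8} | {s4,s9,s10}.
On input 0, block {s0,s1,s2,s3,s6,s7,s8} splits into {s0,s1,s3,s7,s8} and {s2,s6}.
Split {s0,s1,s3,s7,s8} by δ(·,0) → {s0,s1,s3,s8} and {s7}.
On input 1, block {s4,s9,s10} splits into {s4,s10} and {s9}.
The partition is now stable with 5 blocks: {s0,s1,s3,s8} | {s4,s10} | {s2,s6} | {s7} | {s9}.
s6 and s0 end up in different blocks, so they are distinguishable. For instance, the string '0' is accepted from only s0.

No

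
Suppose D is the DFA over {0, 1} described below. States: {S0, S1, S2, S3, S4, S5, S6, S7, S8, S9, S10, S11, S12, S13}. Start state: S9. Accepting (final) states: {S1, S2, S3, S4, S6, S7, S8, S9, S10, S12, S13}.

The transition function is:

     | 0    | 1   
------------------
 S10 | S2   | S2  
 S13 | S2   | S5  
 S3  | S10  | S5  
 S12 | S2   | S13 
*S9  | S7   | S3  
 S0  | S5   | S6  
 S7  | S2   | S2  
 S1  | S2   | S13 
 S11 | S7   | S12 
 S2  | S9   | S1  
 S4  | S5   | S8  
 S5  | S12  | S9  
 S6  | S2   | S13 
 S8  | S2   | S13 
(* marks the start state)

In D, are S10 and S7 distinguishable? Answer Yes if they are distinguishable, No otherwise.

No

Reachable states from the start: {S1,S2,S3,S5,S7,S9,S10,S12,S13}. Unreachable: {S0,S4,S6,S8,S11} — drop them.
P0 = {S1,S2,S3,S7,S9,S10,S12,S13} | {S5}.
Split {S1,S2,S3,S7,S9,S10,S12,S13} by δ(·,1) → {S1,S2,S7,S9,S10,S12} and {S3,S13}.
On input 1, block {S1,S2,S7,S9,S10,S12} splits into {S1,S9,S12} and {S2,S7,S10}.
On input 0, block {S2,S7,S10} splits into {S7,S10} and {S2}.
Split {S1,S9,S12} by δ(·,0) → {S1,S12} and {S9}.
Split {S3,S13} by δ(·,0) → {S3} and {S13}.
No further refinement is possible. Final partition (7 blocks): {S1,S12} | {S5} | {S3} | {S7,S10} | {S2} | {S9} | {S13}.
S10 and S7 lie in the same block of the stable partition, so they are equivalent — no string distinguishes them.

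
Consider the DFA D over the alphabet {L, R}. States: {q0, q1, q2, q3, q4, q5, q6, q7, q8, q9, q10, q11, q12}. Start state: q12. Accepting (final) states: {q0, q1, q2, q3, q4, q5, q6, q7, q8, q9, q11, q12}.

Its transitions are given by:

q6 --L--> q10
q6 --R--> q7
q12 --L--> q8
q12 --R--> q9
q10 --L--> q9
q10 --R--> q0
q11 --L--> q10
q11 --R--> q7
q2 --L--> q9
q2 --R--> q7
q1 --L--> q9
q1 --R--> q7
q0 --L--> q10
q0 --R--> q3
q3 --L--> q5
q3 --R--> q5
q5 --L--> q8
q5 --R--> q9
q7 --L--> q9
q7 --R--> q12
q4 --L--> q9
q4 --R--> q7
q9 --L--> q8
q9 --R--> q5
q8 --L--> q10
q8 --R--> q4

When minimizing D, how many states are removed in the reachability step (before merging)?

No path from q12 leads to q1, q2, q6, q11; the other 9 states are all reachable.

4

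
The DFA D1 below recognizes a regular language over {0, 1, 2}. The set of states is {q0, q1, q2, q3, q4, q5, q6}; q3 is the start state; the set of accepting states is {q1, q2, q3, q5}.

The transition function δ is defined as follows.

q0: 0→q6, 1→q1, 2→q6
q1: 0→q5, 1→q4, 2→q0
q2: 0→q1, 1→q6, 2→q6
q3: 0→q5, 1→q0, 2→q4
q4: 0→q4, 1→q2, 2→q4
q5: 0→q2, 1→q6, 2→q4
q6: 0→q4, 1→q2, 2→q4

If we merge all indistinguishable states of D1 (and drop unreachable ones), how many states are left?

All states are reachable from the start state.
Initial partition by acceptance: {q1,q2,q3,q5} | {q0,q4,q6}.
No further refinement is possible. Final partition (2 blocks): {q1,q2,q3,q5} | {q0,q4,q6}.

2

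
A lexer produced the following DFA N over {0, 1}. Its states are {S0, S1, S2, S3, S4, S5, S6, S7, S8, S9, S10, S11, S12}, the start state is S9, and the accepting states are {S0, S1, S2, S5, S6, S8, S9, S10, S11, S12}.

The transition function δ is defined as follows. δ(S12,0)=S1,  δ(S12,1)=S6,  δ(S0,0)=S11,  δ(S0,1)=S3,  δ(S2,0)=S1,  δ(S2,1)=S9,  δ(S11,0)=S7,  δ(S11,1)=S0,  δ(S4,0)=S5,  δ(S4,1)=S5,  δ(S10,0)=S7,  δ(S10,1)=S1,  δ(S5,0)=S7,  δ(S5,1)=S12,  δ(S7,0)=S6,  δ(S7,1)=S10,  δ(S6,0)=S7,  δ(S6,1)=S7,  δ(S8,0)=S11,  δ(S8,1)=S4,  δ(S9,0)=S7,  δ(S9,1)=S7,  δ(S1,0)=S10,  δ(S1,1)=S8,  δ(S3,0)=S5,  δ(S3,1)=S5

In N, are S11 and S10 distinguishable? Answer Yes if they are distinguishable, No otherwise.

States {S2} cannot be reached from the start state, so discard them.
Start with accepting vs non-accepting: {S0,S1,S5,S6,S8,S9,S10,S11,S12} | {S3,S4,S7}.
Refine {S0,S1,S5,S6,S8,S9,S10,S11,S12} on symbol 0: members go to different blocks, giving {S5,S6,S9,S10,S11} and {S0,S1,S8,S12}.
Refine {S5,S6,S9,S10,S11} on symbol 1: members go to different blocks, giving {S5,S10,S11} and {S6,S9}.
Split {S3,S4,S7} by δ(·,0) → {S3,S4} and {S7}.
On input 0, block {S0,S1,S8,S12} splits into {S0,S1,S8} and {S12}.
Split {S5,S10,S11} by δ(·,1) → {S10,S11} and {S5}.
Split {S0,S1,S8} by δ(·,1) → {S0,S8} and {S1}.
Refine {S10,S11} on symbol 1: members go to different blocks, giving {S10} and {S11}.
Stable partition: {S10} | {S3,S4} | {S0,S8} | {S6,S9} | {S7} | {S12} | {S5} | {S1} | {S11} — 9 equivalence classes.
S11 and S10 end up in different blocks, so they are distinguishable. For instance, the string '11' is accepted from only S10.

Yes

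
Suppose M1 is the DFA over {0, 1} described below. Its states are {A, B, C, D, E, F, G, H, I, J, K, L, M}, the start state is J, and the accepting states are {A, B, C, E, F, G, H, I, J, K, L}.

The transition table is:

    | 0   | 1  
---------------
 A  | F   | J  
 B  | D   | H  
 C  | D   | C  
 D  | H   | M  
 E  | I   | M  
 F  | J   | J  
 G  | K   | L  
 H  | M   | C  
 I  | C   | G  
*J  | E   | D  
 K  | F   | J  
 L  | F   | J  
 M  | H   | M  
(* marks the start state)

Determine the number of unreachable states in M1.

2

No path from J leads to A, B; the other 11 states are all reachable.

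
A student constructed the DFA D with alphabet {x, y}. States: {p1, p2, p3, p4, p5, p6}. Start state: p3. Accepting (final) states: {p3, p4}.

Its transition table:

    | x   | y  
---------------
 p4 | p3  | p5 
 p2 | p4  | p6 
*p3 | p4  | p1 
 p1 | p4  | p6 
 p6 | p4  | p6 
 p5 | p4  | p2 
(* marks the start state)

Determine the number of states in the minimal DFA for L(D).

2

All states are reachable from the start state.
Start with accepting vs non-accepting: {p3,p4} | {p1,p2,p5,p6}.
Stable partition: {p3,p4} | {p1,p2,p5,p6} — 2 equivalence classes.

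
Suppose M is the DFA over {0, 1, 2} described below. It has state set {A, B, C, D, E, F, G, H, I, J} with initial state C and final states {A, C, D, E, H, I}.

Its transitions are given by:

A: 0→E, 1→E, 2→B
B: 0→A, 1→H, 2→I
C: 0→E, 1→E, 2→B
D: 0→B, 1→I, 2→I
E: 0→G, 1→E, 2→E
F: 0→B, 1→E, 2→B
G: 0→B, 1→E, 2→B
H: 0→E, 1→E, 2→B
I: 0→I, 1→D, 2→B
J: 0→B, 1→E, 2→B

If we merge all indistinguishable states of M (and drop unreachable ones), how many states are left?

First remove the unreachable states {F,J}; 8 states remain.
Start with accepting vs non-accepting: {A,C,D,E,H,I} | {B,G}.
Split {A,C,D,E,H,I} by δ(·,0) → {A,C,H,I} and {D,E}.
Refine {A,C,H,I} on symbol 0: members go to different blocks, giving {A,C,H} and {I}.
Split {B,G} by δ(·,0) → {B} and {G}.
Refine {D,E} on symbol 0: members go to different blocks, giving {D} and {E}.
Stable partition: {A,C,H} | {B} | {D} | {I} | {G} | {E} — 6 equivalence classes.

6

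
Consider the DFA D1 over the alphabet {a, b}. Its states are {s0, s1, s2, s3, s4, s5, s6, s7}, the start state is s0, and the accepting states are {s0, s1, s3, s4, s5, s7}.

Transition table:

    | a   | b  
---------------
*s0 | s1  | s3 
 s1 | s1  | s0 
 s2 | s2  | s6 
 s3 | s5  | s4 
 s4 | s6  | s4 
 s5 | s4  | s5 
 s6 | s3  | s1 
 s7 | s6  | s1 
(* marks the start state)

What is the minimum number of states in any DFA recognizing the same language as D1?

First remove the unreachable states {s2,s7}; 6 states remain.
Start with accepting vs non-accepting: {s0,s1,s3,s4,s5} | {s6}.
On input a, block {s0,s1,s3,s4,s5} splits into {s0,s1,s3,s5} and {s4}.
Split {s0,s1,s3,s5} by δ(·,a) → {s0,s1,s3} and {s5}.
On input a, block {s0,s1,s3} splits into {s0,s1} and {s3}.
Refine {s0,s1} on symbol b: members go to different blocks, giving {s0} and {s1}.
Stable partition: {s0} | {s6} | {s4} | {s5} | {s3} | {s1} — 6 equivalence classes.

6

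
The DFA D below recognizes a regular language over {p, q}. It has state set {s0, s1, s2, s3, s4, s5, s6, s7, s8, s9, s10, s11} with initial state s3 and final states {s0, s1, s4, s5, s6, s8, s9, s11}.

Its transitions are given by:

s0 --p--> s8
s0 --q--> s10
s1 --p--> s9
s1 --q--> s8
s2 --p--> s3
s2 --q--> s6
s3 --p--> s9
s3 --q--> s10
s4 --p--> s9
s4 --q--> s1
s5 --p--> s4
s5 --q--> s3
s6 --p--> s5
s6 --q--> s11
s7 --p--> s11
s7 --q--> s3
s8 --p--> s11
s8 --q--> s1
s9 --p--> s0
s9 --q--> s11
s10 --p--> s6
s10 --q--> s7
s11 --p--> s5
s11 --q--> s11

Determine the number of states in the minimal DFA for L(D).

4

Reachable states from the start: {s0,s1,s3,s4,s5,s6,s7,s8,s9,s10,s11}. Unreachable: {s2} — drop them.
Initial partition by acceptance: {s0,s1,s4,s5,s6,s8,s9,s11} | {s3,s7,s10}.
On input q, block {s0,s1,s4,s5,s6,s8,s9,s11} splits into {s1,s4,s6,s8,s9,s11} and {s0,s5}.
Split {s1,s4,s6,s8,s9,s11} by δ(·,p) → {s1,s4,s8} and {s6,s9,s11}.
The partition is now stable with 4 blocks: {s1,s4,s8} | {s3,s7,s10} | {s0,s5} | {s6,s9,s11}.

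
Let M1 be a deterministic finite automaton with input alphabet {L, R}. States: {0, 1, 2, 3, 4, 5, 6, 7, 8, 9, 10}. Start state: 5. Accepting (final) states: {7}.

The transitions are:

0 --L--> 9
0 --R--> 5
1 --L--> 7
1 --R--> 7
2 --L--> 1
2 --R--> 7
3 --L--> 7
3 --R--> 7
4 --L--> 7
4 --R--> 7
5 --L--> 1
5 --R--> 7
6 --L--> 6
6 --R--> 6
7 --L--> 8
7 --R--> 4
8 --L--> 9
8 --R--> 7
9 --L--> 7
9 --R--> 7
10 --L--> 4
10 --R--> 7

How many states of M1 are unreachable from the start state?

Starting at 5 and following transitions, the reachable set is {1, 4, 5, 7, 8, 9}. That leaves 0, 2, 3, 6, 10 unreachable — 5 in total.

5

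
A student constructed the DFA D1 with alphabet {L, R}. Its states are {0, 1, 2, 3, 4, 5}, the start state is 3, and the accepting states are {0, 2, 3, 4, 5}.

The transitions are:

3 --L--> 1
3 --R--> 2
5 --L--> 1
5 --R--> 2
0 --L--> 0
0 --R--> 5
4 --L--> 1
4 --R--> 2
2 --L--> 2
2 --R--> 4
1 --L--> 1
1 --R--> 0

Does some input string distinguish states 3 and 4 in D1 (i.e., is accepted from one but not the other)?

No

Initial partition by acceptance: {0,2,3,4,5} | {1}.
Split {0,2,3,4,5} by δ(·,L) → {3,4,5} and {0,2}.
The partition is now stable with 3 blocks: {3,4,5} | {1} | {0,2}.
3 and 4 lie in the same block of the stable partition, so they are equivalent — no string distinguishes them.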